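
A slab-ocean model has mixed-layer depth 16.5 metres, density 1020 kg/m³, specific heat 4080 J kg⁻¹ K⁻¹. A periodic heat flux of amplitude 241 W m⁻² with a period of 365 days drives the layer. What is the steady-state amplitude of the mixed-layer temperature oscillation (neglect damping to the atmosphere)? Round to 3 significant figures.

17.6 K

Areal heat capacity C = ρ c_p D = 1020 × 4080 × 16.5 = 6.87×10^7 J m⁻² K⁻¹.
Angular frequency ω = 2π / T = 2π / 3.15×10^7 s = 1.99×10^-7 s⁻¹.
Cω = 6.87×10^7 × 1.99×10^-7 = 13.7 W/(m²·K).
Amplitude A = F₀ / (Cω) = 241 / 13.7 = 17.6 K.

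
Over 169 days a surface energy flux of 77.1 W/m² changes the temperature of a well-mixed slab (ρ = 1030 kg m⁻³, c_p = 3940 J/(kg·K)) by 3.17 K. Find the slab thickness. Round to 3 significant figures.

87.5 m

Heat input Q = F Δt = 77.1 × 1.46×10^7 s = 1.13×10^9 J/m².
Required areal heat capacity C = Q / ΔT = 3.55×10^8 J/(m²·K).
Depth D = C / (ρ c_p) = 3.55×10^8 / (1030 × 3940) = 87.5 m.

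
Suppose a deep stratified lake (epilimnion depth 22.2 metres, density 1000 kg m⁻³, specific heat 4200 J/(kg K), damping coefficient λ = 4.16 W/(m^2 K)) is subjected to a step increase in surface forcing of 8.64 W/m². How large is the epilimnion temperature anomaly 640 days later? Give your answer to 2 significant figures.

1.9 K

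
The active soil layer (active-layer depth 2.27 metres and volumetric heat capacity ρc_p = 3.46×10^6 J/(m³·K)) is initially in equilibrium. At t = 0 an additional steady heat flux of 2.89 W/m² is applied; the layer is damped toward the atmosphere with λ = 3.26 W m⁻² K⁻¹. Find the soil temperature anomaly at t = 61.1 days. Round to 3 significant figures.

Areal heat capacity C = ρc_p × D = 3.46×10^6 × 2.27 = 7.85×10^6 J/(m²·K).
τ = C / λ = 7.85×10^6 / 3.26 = 2.41×10^6 s.
Equilibrium anomaly ΔT_eq = F / λ = 2.89 / 3.26 = 0.887 K.
t = 61.1 days = 5.28×10^6 s, so t/τ = 2.19.
ΔT(t) = ΔT_eq (1 − e^(−t/τ)) = 0.887 × (1 − e^−2.19) = 0.787 K.

0.787 K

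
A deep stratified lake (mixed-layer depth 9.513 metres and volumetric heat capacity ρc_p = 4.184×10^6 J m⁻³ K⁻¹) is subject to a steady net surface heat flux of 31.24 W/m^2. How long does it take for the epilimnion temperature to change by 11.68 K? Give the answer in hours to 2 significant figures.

Areal heat capacity C = ρc_p × D = 4.184×10^6 × 9.513 = 3.98×10^7 J m⁻² K⁻¹.
Time required: Δt = C ΔT / F = 3.98×10^7 × 11.68 / 31.24 = 1.49×10^7 s.
In hours: 1.49×10^7 s / (3600 s/hour) = 4130 hours.

4100 hours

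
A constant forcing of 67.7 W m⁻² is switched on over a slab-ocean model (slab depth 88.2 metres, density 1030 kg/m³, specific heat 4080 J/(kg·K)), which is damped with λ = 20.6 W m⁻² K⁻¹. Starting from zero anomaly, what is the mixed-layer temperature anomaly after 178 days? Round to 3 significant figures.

1.89 K

Areal heat capacity C = ρ c_p D = 1030 × 4080 × 88.2 = 3.71×10^8 J/(m^2 K).
τ = C / λ = 3.71×10^8 / 20.6 = 1.80×10^7 s.
Equilibrium anomaly ΔT_eq = F / λ = 67.7 / 20.6 = 3.29 K.
t = 178 days = 1.54×10^7 s, so t/τ = 0.855.
ΔT(t) = ΔT_eq (1 − e^(−t/τ)) = 3.29 × (1 − e^−0.855) = 1.89 K.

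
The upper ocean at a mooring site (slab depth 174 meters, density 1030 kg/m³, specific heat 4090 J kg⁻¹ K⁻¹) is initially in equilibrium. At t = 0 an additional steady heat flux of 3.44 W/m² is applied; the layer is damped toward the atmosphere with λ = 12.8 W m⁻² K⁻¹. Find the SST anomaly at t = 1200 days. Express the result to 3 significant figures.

Areal heat capacity C = ρ c_p D = 1030 × 4090 × 174 = 7.33×10^8 J m⁻² K⁻¹.
τ = C / λ = 7.33×10^8 / 12.8 = 5.73×10^7 s.
Equilibrium anomaly ΔT_eq = F / λ = 3.44 / 12.8 = 0.269 K.
t = 1200 days = 1.04×10^8 s, so t/τ = 1.81.
ΔT(t) = ΔT_eq (1 − e^(−t/τ)) = 0.269 × (1 − e^−1.81) = 0.225 K.

0.225 K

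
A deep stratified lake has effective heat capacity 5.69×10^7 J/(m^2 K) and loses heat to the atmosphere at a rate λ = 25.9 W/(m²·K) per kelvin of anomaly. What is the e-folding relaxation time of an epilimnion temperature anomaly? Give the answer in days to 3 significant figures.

25.4 days

Areal heat capacity C = 5.69×10^7 J/(m^2 K) (given).
Relaxation time τ = C / λ = 5.69×10^7 / 25.9 = 2.20×10^6 s.
In days: 2.20×10^6 s / (86400 s/day) = 25.4 days.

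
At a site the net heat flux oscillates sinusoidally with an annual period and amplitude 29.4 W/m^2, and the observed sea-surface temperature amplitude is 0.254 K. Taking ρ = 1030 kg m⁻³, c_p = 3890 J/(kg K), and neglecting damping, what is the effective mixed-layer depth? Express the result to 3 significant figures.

145 m

ω = 2π / 3.15×10^7 s = 1.99×10^-7 s⁻¹.
Required C = F₀ / (A ω) = 29.4 / (0.254 × 1.99×10^-7) = 5.81×10^8 J/(m²·K).
D = C / (ρ c_p) = 5.81×10^8 / (1030 × 3890) = 145 m.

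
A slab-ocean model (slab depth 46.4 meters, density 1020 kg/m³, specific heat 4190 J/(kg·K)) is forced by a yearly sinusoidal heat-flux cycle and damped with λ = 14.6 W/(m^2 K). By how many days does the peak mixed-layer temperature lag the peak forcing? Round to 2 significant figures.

71 days

Areal heat capacity C = ρ c_p D = 1020 × 4190 × 46.4 = 1.98×10^8 J m⁻² K⁻¹.
ω = 2π / 3.15×10^7 s = 1.99×10^-7 s⁻¹.
Phase lag φ = arctan(Cω/λ) = arctan(39.5/14.6) = 1.22 rad.
Time lag = φ / ω = 1.22 / 1.99×10^-7 = 6.11×10^6 s = 70.7 days.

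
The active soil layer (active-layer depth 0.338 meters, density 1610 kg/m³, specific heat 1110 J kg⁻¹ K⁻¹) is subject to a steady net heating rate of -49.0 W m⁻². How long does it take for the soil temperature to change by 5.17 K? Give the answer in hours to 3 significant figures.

17.7 hours

Areal heat capacity C = ρ c_p D = 1610 × 1110 × 0.338 = 6.04×10^5 J/(m^2 K).
Time required: Δt = C ΔT / F = 6.04×10^5 × -5.17 / -49.0 = 63700 s.
In hours: 63700 s / (3600 s/hour) = 17.7 hours.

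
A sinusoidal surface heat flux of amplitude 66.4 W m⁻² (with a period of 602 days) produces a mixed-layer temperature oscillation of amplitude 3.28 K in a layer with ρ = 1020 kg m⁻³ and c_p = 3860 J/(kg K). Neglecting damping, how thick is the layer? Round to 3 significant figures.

42.6 m

ω = 2π / 5.20×10^7 s = 1.21×10^-7 s⁻¹.
Required C = F₀ / (A ω) = 66.4 / (3.28 × 1.21×10^-7) = 1.68×10^8 J/(m²·K).
D = C / (ρ c_p) = 1.68×10^8 / (1020 × 3860) = 42.6 m.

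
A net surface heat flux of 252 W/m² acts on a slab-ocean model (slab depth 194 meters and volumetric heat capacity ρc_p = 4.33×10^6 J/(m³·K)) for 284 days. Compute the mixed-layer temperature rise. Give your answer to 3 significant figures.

7.36 K

Areal heat capacity C = ρc_p × D = 4.33×10^6 × 194 = 8.40×10^8 J/(m^2 K).
Net heat input Q = F Δt = 252 × (284 days × 86400 s/day) = 6.18×10^9 J/m².
ΔT = Q / C = 6.18×10^9 / 8.40×10^8 = 7.36 K.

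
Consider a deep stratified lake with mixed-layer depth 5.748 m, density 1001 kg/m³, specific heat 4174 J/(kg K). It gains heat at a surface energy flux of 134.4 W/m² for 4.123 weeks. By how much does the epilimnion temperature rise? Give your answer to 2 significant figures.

14 K

Areal heat capacity C = ρ c_p D = 1001 × 4174 × 5.748 = 2.40×10^7 J m⁻² K⁻¹.
Net heat input Q = F Δt = 134.4 × (4.123 weeks × 6.048×10^5 s/week) = 3.35×10^8 J/m².
ΔT = Q / C = 3.35×10^8 / 2.40×10^7 = 14.0 K.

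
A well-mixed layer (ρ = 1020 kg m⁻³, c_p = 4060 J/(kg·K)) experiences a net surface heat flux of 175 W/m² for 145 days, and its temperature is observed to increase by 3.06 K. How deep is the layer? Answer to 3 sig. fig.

173 m

Heat input Q = F Δt = 175 × 1.25×10^7 s = 2.19×10^9 J/m².
Required areal heat capacity C = Q / ΔT = 7.16×10^8 J/(m²·K).
Depth D = C / (ρ c_p) = 7.16×10^8 / (1020 × 4060) = 173 m.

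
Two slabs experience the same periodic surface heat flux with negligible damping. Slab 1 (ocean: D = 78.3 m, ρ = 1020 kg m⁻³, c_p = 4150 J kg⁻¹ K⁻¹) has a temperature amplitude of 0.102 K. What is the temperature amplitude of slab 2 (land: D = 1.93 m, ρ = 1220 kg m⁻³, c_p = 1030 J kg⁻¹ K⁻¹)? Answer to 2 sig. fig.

14 K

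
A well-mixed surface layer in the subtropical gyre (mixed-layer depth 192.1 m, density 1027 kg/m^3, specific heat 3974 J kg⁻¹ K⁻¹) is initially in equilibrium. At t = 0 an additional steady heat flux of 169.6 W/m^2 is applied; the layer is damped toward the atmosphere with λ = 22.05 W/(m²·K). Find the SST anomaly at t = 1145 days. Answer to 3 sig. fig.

7.22 K

Areal heat capacity C = ρ c_p D = 1027 × 3974 × 192.1 = 7.84×10^8 J/(m²·K).
τ = C / λ = 7.84×10^8 / 22.05 = 3.56×10^7 s.
Equilibrium anomaly ΔT_eq = F / λ = 169.6 / 22.05 = 7.69 K.
t = 1145 days = 9.89×10^7 s, so t/τ = 2.78.
ΔT(t) = ΔT_eq (1 − e^(−t/τ)) = 7.69 × (1 − e^−2.78) = 7.22 K.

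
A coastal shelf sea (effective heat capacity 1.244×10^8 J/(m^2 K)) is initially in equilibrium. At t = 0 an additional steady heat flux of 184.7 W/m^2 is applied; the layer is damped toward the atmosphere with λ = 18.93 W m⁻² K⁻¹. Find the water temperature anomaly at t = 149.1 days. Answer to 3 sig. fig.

8.38 K

Areal heat capacity C = 1.244×10^8 J/(m^2 K) (given).
τ = C / λ = 1.24×10^8 / 18.93 = 6.57×10^6 s.
Equilibrium anomaly ΔT_eq = F / λ = 184.7 / 18.93 = 9.76 K.
t = 149.1 days = 1.29×10^7 s, so t/τ = 1.96.
ΔT(t) = ΔT_eq (1 − e^(−t/τ)) = 9.76 × (1 − e^−1.96) = 8.38 K.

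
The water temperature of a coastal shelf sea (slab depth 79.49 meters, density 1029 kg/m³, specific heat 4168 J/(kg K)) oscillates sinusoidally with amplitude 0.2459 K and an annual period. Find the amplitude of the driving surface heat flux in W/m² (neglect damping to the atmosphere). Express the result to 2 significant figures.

17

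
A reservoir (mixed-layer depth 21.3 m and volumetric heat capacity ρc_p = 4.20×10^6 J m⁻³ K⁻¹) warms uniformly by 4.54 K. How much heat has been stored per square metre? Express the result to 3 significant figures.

4.06×10^8

Areal heat capacity C = ρc_p × D = 4.20×10^6 × 21.3 = 8.95×10^7 J/(m^2 K).
ΔQ = C ΔT = 8.95×10^7 × 4.54 = 4.06×10^8 J/m².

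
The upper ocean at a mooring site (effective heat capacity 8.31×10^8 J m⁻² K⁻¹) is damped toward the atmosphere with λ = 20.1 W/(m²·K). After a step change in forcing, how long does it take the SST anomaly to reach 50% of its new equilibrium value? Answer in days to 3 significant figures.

332 days

Areal heat capacity C = 8.31×10^8 J m⁻² K⁻¹ (given).
τ = C / λ = 8.31×10^8 / 20.1 = 4.13×10^7 s.
Fraction reached: 1 − e^(−t/τ) = 0.50 ⇒ t = −τ ln(1 − 0.50) = τ × 0.693.
t = 2.87×10^7 s = 332 days.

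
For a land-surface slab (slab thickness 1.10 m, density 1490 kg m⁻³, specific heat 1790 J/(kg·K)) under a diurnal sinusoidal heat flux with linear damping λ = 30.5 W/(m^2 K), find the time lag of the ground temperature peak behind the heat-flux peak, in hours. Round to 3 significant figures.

Areal heat capacity C = ρ c_p D = 1490 × 1790 × 1.10 = 2.93×10^6 J/(m²·K).
ω = 2π / 86400 s = 7.27×10^-5 s⁻¹.
Phase lag φ = arctan(Cω/λ) = arctan(213/30.5) = 1.43 rad.
Time lag = φ / ω = 1.43 / 7.27×10^-5 = 19600 s = 5.46 hours.

5.46 hours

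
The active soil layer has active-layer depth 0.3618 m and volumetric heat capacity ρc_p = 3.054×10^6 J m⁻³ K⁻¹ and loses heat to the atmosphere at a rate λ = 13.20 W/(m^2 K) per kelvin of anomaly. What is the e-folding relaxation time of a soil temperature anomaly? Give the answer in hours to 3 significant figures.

Areal heat capacity C = ρc_p × D = 3.054×10^6 × 0.3618 = 1.10×10^6 J/(m²·K).
Relaxation time τ = C / λ = 1.10×10^6 / 13.20 = 83700 s.
In hours: 83700 s / (3600 s/hour) = 23.3 hours.

23.3 hours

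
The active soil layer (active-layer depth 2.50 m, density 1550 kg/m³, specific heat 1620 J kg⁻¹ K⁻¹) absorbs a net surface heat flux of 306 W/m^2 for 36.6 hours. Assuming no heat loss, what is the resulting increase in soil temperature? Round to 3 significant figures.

6.42 K

Areal heat capacity C = ρ c_p D = 1550 × 1620 × 2.50 = 6.28×10^6 J m⁻² K⁻¹.
Net heat input Q = F Δt = 306 × (36.6 hours × 3600 s/hour) = 4.03×10^7 J/m².
ΔT = Q / C = 4.03×10^7 / 6.28×10^6 = 6.42 K.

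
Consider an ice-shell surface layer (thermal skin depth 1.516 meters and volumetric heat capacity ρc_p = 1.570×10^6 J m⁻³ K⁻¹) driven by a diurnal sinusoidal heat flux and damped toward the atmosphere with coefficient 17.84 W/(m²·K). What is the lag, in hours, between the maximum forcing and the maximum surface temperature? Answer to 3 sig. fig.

Areal heat capacity C = ρc_p × D = 1.570×10^6 × 1.516 = 2.38×10^6 J/(m^2 K).
ω = 2π / 86400 s = 7.27×10^-5 s⁻¹.
Phase lag φ = arctan(Cω/λ) = arctan(173/17.84) = 1.47 rad.
Time lag = φ / ω = 1.47 / 7.27×10^-5 = 20200 s = 5.61 hours.

5.61 hours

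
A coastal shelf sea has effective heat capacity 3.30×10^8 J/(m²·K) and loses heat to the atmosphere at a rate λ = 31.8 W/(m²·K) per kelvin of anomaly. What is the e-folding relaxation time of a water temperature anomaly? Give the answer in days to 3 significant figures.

120 days

Areal heat capacity C = 3.30×10^8 J/(m²·K) (given).
Relaxation time τ = C / λ = 3.30×10^8 / 31.8 = 1.04×10^7 s.
In days: 1.04×10^7 s / (86400 s/day) = 120 days.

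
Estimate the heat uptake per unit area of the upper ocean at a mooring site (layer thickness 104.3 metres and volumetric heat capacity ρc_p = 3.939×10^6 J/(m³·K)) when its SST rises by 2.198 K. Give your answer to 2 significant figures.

9.0×10^8

Areal heat capacity C = ρc_p × D = 3.939×10^6 × 104.3 = 4.11×10^8 J m⁻² K⁻¹.
ΔQ = C ΔT = 4.11×10^8 × 2.198 = 9.03×10^8 J/m².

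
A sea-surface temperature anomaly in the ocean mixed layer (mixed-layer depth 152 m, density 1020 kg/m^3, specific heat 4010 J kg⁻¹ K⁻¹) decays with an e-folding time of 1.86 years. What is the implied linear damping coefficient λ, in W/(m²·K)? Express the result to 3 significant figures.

Areal heat capacity C = ρ c_p D = 1020 × 4010 × 152 = 6.22×10^8 J/(m^2 K).
τ = 1.86 years = 5.87×10^7 s.
λ = C / τ = 6.22×10^8 / 5.87×10^7 = 10.6 W/(m²·K).

10.6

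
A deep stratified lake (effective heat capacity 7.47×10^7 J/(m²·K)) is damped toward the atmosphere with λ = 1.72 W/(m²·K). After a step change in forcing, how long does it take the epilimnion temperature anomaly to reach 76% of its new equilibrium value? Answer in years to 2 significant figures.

2.0 years

Areal heat capacity C = 7.47×10^7 J/(m²·K) (given).
τ = C / λ = 7.47×10^7 / 1.72 = 4.34×10^7 s.
Fraction reached: 1 − e^(−t/τ) = 0.76 ⇒ t = −τ ln(1 − 0.76) = τ × 1.43.
t = 6.20×10^7 s = 1.96 years.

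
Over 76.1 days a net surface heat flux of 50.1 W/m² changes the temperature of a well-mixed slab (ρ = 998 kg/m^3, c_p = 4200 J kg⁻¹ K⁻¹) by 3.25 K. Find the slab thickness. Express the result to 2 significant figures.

Heat input Q = F Δt = 50.1 × 6.58×10^6 s = 3.29×10^8 J/m².
Required areal heat capacity C = Q / ΔT = 1.01×10^8 J/(m²·K).
Depth D = C / (ρ c_p) = 1.01×10^8 / (998 × 4200) = 24.2 m.

24 m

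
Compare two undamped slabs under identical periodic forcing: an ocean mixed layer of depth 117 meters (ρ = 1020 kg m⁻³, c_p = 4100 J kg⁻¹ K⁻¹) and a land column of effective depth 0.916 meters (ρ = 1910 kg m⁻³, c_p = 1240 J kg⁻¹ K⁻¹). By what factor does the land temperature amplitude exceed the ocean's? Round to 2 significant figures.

C_ocean = 1020 × 4100 × 117 = 4.89×10^8 J/(m²·K).
C_land = 1910 × 1240 × 0.916 = 2.17×10^6 J/(m²·K).
Undamped amplitude ∝ 1/C, so A_land/A_ocean = C_ocean/C_land = 226.

230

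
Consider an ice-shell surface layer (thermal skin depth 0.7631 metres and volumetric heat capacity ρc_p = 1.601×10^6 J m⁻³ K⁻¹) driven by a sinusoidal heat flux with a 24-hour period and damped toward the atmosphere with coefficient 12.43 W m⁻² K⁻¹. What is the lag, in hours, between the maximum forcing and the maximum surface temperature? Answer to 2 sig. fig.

5.5 hours

Areal heat capacity C = ρc_p × D = 1.601×10^6 × 0.7631 = 1.22×10^6 J/(m²·K).
ω = 2π / 86400 s = 7.27×10^-5 s⁻¹.
Phase lag φ = arctan(Cω/λ) = arctan(88.8/12.43) = 1.43 rad.
Time lag = φ / ω = 1.43 / 7.27×10^-5 = 19700 s = 5.47 hours.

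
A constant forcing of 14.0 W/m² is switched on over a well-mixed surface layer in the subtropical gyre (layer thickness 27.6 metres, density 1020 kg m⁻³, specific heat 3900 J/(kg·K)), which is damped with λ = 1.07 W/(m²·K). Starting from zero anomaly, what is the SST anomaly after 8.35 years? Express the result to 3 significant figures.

12.1 K

Areal heat capacity C = ρ c_p D = 1020 × 3900 × 27.6 = 1.10×10^8 J/(m²·K).
τ = C / λ = 1.10×10^8 / 1.07 = 1.03×10^8 s.
Equilibrium anomaly ΔT_eq = F / λ = 14.0 / 1.07 = 13.1 K.
t = 8.35 years = 2.64×10^8 s, so t/τ = 2.57.
ΔT(t) = ΔT_eq (1 − e^(−t/τ)) = 13.1 × (1 − e^−2.57) = 12.1 K.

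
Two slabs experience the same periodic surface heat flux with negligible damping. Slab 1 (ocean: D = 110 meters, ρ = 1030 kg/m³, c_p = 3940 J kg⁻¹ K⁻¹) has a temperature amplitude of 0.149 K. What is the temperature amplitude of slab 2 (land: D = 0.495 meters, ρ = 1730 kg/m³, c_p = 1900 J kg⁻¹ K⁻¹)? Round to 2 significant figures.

C_ocean = 4.46×10^8 J/(m²·K); C_land = 1.63×10^6 J/(m²·K).
A ∝ 1/C ⇒ A_land = A_ocean × C_ocean/C_land = 0.149 × 274 = 40.9 K.

41 K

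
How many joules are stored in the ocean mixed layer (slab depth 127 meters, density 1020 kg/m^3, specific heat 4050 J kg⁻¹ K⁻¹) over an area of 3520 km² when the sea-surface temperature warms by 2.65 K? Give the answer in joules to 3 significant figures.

Areal heat capacity C = ρ c_p D = 1020 × 4050 × 127 = 5.25×10^8 J m⁻² K⁻¹.
Heat per unit area: q = C ΔT = 5.25×10^8 × 2.65 = 1.39×10^9 J/m².
Total heat: Q = q × A = 1.39×10^9 × (3520 × 10⁶ m²) = 4.89×10^18 J.

4.89×10^18 J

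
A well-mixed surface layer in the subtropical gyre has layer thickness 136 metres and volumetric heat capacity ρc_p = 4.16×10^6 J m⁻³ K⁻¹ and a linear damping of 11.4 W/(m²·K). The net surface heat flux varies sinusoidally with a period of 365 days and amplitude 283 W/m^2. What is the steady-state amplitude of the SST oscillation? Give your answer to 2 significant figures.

2.5 K

Areal heat capacity C = ρc_p × D = 4.16×10^6 × 136 = 5.66×10^8 J m⁻² K⁻¹.
Angular frequency ω = 2π / T = 2π / 3.15×10^7 s = 1.99×10^-7 s⁻¹.
√((Cω)² + λ²) = √((113)² + 11.4²) = 113 W/(m²·K).
Amplitude A = F₀ / √((Cω)²+λ²) = 283 / 113 = 2.50 K.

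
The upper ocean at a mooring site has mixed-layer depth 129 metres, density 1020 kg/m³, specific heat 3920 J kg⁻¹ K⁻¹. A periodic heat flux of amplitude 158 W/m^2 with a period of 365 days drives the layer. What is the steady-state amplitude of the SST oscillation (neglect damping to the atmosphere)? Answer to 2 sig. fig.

1.5 K

Areal heat capacity C = ρ c_p D = 1020 × 3920 × 129 = 5.16×10^8 J/(m²·K).
Angular frequency ω = 2π / T = 2π / 3.15×10^7 s = 1.99×10^-7 s⁻¹.
Cω = 5.16×10^8 × 1.99×10^-7 = 103 W/(m²·K).
Amplitude A = F₀ / (Cω) = 158 / 103 = 1.54 K.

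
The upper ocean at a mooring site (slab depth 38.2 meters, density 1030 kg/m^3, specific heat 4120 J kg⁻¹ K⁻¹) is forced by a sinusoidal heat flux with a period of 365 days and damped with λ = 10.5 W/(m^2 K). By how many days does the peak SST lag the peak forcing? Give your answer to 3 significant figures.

73.0 days

Areal heat capacity C = ρ c_p D = 1030 × 4120 × 38.2 = 1.62×10^8 J/(m^2 K).
ω = 2π / 3.15×10^7 s = 1.99×10^-7 s⁻¹.
Phase lag φ = arctan(Cω/λ) = arctan(32.3/10.5) = 1.26 rad.
Time lag = φ / ω = 1.26 / 1.99×10^-7 = 6.31×10^6 s = 73.0 days.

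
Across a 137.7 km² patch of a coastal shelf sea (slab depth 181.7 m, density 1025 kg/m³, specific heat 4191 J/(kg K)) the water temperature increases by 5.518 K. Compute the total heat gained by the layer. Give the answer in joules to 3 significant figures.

5.93×10^17 J

Areal heat capacity C = ρ c_p D = 1025 × 4191 × 181.7 = 7.81×10^8 J m⁻² K⁻¹.
Heat per unit area: q = C ΔT = 7.81×10^8 × 5.518 = 4.31×10^9 J/m².
Total heat: Q = q × A = 4.31×10^9 × (137.7 × 10⁶ m²) = 5.93×10^17 J.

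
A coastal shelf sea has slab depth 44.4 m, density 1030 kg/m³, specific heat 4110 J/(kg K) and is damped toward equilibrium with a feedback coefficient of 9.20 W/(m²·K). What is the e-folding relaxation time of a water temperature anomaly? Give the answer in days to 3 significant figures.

Areal heat capacity C = ρ c_p D = 1030 × 4110 × 44.4 = 1.88×10^8 J/(m²·K).
Relaxation time τ = C / λ = 1.88×10^8 / 9.20 = 2.04×10^7 s.
In days: 2.04×10^7 s / (86400 s/day) = 236 days.

236 days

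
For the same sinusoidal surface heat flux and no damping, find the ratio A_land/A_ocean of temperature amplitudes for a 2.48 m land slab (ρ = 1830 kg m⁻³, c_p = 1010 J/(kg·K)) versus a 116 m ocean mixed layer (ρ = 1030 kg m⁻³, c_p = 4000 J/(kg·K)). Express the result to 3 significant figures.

104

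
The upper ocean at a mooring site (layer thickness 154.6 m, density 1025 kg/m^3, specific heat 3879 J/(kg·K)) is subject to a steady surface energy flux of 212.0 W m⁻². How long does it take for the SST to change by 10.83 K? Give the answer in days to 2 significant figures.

Areal heat capacity C = ρ c_p D = 1025 × 3879 × 154.6 = 6.15×10^8 J m⁻² K⁻¹.
Time required: Δt = C ΔT / F = 6.15×10^8 × 10.83 / 212.0 = 3.14×10^7 s.
In days: 3.14×10^7 s / (86400 s/day) = 363 days.

360 days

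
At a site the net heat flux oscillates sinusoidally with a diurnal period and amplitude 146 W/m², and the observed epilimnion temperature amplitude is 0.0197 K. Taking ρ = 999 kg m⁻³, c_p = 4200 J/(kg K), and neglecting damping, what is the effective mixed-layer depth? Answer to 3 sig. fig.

24.3 m

ω = 2π / 86400 s = 7.27×10^-5 s⁻¹.
Required C = F₀ / (A ω) = 146 / (0.0197 × 7.27×10^-5) = 1.02×10^8 J/(m²·K).
D = C / (ρ c_p) = 1.02×10^8 / (999 × 4200) = 24.3 m.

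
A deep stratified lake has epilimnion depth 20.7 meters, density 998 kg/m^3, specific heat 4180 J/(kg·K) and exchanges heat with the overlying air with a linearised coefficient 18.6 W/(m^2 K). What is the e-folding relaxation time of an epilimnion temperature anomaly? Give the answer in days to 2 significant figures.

54 days

Areal heat capacity C = ρ c_p D = 998 × 4180 × 20.7 = 8.64×10^7 J/(m²·K).
Relaxation time τ = C / λ = 8.64×10^7 / 18.6 = 4.64×10^6 s.
In days: 4.64×10^6 s / (86400 s/day) = 53.7 days.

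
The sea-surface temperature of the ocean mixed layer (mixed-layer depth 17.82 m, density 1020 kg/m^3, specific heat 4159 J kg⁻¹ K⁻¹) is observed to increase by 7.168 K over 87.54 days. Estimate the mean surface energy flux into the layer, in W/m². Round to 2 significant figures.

Areal heat capacity C = ρ c_p D = 1020 × 4159 × 17.82 = 7.56×10^7 J/(m^2 K).
Required heat per unit area: Q = C ΔT = 7.56×10^7 × 7.168 = 5.42×10^8 J/m².
Flux F = Q / Δt = 5.42×10^8 / 7.56×10^6 s = 71.6 W/m².

72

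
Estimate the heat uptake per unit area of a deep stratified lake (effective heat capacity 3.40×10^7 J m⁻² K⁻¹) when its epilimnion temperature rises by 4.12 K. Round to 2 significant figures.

1.4×10^8

Areal heat capacity C = 3.40×10^7 J m⁻² K⁻¹ (given).
ΔQ = C ΔT = 3.40×10^7 × 4.12 = 1.40×10^8 J/m².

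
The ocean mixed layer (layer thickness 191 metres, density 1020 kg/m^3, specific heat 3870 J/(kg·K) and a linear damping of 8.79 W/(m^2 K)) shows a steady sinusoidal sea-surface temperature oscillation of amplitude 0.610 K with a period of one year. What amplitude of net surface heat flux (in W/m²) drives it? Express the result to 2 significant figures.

Areal heat capacity C = ρ c_p D = 1020 × 3870 × 191 = 7.54×10^8 J/(m^2 K).
ω = 2π / 3.15×10^7 s = 1.99×10^-7 s⁻¹.
√((Cω)² + λ²) = √((150)² + 8.79²) = 150 W/(m²·K).
F₀ = A × √((Cω)²+λ²) = 0.610 × 150 = 91.8 W/m².

92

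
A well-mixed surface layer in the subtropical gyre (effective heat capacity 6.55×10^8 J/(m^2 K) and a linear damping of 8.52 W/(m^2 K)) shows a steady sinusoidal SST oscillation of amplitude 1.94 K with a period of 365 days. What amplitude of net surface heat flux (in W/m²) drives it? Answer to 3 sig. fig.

Areal heat capacity C = 6.55×10^8 J/(m^2 K) (given).
ω = 2π / 3.15×10^7 s = 1.99×10^-7 s⁻¹.
√((Cω)² + λ²) = √((131)² + 8.52²) = 131 W/(m²·K).
F₀ = A × √((Cω)²+λ²) = 1.94 × 131 = 254 W/m².

254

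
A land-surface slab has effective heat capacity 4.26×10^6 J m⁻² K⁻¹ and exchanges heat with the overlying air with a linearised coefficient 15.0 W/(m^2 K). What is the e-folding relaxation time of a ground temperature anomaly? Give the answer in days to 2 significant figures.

3.3 days

Areal heat capacity C = 4.26×10^6 J m⁻² K⁻¹ (given).
Relaxation time τ = C / λ = 4.26×10^6 / 15.0 = 2.84×10^5 s.
In days: 2.84×10^5 s / (86400 s/day) = 3.29 days.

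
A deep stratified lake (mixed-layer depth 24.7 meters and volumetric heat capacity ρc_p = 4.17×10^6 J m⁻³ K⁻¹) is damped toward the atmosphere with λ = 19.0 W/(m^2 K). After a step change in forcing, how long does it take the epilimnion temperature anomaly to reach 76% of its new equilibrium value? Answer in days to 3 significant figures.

Areal heat capacity C = ρc_p × D = 4.17×10^6 × 24.7 = 1.03×10^8 J m⁻² K⁻¹.
τ = C / λ = 1.03×10^8 / 19.0 = 5.42×10^6 s.
Fraction reached: 1 − e^(−t/τ) = 0.76 ⇒ t = −τ ln(1 − 0.76) = τ × 1.43.
t = 7.74×10^6 s = 89.5 days.

89.5 days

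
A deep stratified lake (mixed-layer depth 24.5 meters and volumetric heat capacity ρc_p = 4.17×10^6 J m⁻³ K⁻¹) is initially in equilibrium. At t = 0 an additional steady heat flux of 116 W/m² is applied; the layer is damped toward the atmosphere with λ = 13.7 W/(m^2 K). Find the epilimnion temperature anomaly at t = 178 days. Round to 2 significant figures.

Areal heat capacity C = ρc_p × D = 4.17×10^6 × 24.5 = 1.02×10^8 J m⁻² K⁻¹.
τ = C / λ = 1.02×10^8 / 13.7 = 7.46×10^6 s.
Equilibrium anomaly ΔT_eq = F / λ = 116 / 13.7 = 8.47 K.
t = 178 days = 1.54×10^7 s, so t/τ = 2.06.
ΔT(t) = ΔT_eq (1 − e^(−t/τ)) = 8.47 × (1 − e^−2.06) = 7.39 K.

7.4 K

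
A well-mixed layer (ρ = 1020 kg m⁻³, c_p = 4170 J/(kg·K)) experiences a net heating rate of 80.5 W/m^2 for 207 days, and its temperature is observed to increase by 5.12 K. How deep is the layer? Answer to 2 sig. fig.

66 m

Heat input Q = F Δt = 80.5 × 1.79×10^7 s = 1.44×10^9 J/m².
Required areal heat capacity C = Q / ΔT = 2.81×10^8 J/(m²·K).
Depth D = C / (ρ c_p) = 2.81×10^8 / (1020 × 4170) = 66.1 m.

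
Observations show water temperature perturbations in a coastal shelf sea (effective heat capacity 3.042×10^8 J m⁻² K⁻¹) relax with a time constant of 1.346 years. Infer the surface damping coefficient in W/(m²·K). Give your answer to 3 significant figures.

Areal heat capacity C = 3.042×10^8 J m⁻² K⁻¹ (given).
τ = 1.346 years = 4.25×10^7 s.
λ = C / τ = 3.04×10^8 / 4.25×10^7 = 7.16 W/(m²·K).

7.16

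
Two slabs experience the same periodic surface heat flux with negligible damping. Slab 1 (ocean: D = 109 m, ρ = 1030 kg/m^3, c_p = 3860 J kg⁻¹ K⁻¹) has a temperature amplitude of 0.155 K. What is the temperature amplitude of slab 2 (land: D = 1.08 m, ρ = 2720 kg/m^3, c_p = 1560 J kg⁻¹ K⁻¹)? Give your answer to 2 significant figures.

15 K

C_ocean = 4.33×10^8 J/(m²·K); C_land = 4.58×10^6 J/(m²·K).
A ∝ 1/C ⇒ A_land = A_ocean × C_ocean/C_land = 0.155 × 94.6 = 14.7 K.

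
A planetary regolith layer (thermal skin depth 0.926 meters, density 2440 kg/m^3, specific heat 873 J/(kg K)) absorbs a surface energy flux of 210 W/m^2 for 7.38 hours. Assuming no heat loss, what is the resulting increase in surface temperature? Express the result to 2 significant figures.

2.8 K

Areal heat capacity C = ρ c_p D = 2440 × 873 × 0.926 = 1.97×10^6 J m⁻² K⁻¹.
Net heat input Q = F Δt = 210 × (7.38 hours × 3600 s/hour) = 5.58×10^6 J/m².
ΔT = Q / C = 5.58×10^6 / 1.97×10^6 = 2.83 K.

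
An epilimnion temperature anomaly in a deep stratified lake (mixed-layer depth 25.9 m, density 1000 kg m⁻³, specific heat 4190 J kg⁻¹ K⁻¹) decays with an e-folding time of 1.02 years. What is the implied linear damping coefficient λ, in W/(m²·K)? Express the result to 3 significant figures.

3.37

Areal heat capacity C = ρ c_p D = 1000 × 4190 × 25.9 = 1.09×10^8 J/(m²·K).
τ = 1.02 years = 3.22×10^7 s.
λ = C / τ = 1.09×10^8 / 3.22×10^7 = 3.37 W/(m²·K).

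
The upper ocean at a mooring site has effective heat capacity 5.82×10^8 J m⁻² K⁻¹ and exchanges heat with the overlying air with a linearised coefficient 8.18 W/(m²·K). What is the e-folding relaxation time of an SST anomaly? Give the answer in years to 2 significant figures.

Areal heat capacity C = 5.82×10^8 J m⁻² K⁻¹ (given).
Relaxation time τ = C / λ = 5.82×10^8 / 8.18 = 7.11×10^7 s.
In years: 7.11×10^7 s / (3.156×10^7 s/year) = 2.25 years.

2.3 years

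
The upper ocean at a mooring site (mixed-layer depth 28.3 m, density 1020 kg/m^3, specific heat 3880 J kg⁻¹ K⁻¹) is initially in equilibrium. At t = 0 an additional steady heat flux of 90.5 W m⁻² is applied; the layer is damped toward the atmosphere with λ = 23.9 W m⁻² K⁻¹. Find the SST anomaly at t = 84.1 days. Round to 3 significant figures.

Areal heat capacity C = ρ c_p D = 1020 × 3880 × 28.3 = 1.12×10^8 J/(m^2 K).
τ = C / λ = 1.12×10^8 / 23.9 = 4.69×10^6 s.
Equilibrium anomaly ΔT_eq = F / λ = 90.5 / 23.9 = 3.79 K.
t = 84.1 days = 7.27×10^6 s, so t/τ = 1.55.
ΔT(t) = ΔT_eq (1 − e^(−t/τ)) = 3.79 × (1 − e^−1.55) = 2.98 K.

2.98 K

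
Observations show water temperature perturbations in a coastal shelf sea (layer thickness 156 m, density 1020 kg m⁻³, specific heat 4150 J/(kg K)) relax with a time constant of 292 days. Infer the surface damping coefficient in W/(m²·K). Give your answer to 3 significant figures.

Areal heat capacity C = ρ c_p D = 1020 × 4150 × 156 = 6.60×10^8 J m⁻² K⁻¹.
τ = 292 days = 2.52×10^7 s.
λ = C / τ = 6.60×10^8 / 2.52×10^7 = 26.2 W/(m²·K).

26.2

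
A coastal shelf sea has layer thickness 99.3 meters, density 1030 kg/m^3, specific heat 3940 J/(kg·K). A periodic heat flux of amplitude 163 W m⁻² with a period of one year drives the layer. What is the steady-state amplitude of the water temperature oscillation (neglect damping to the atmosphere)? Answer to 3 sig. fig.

2.03 K

Areal heat capacity C = ρ c_p D = 1030 × 3940 × 99.3 = 4.03×10^8 J/(m^2 K).
Angular frequency ω = 2π / T = 2π / 3.15×10^7 s = 1.99×10^-7 s⁻¹.
Cω = 4.03×10^8 × 1.99×10^-7 = 80.3 W/(m²·K).
Amplitude A = F₀ / (Cω) = 163 / 80.3 = 2.03 K.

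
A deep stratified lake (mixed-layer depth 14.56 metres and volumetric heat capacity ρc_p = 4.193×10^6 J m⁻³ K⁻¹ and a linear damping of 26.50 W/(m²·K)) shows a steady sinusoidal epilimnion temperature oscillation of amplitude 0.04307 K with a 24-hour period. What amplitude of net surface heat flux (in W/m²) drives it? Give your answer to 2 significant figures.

Areal heat capacity C = ρc_p × D = 4.193×10^6 × 14.56 = 6.11×10^7 J/(m^2 K).
ω = 2π / 86400 s = 7.27×10^-5 s⁻¹.
√((Cω)² + λ²) = √((4440)² + 26.50²) = 4440 W/(m²·K).
F₀ = A × √((Cω)²+λ²) = 0.04307 × 4440 = 191 W/m².

190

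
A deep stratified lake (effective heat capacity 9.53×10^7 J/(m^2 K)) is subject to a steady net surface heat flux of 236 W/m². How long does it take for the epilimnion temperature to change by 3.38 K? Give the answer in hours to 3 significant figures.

379 hours

Areal heat capacity C = 9.53×10^7 J/(m^2 K) (given).
Time required: Δt = C ΔT / F = 9.53×10^7 × 3.38 / 236 = 1.36×10^6 s.
In hours: 1.36×10^6 s / (3600 s/hour) = 379 hours.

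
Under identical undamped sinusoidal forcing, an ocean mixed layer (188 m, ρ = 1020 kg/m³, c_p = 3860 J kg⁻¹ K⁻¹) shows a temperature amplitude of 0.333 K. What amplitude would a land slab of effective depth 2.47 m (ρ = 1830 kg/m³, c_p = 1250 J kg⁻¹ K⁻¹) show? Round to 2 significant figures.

44 K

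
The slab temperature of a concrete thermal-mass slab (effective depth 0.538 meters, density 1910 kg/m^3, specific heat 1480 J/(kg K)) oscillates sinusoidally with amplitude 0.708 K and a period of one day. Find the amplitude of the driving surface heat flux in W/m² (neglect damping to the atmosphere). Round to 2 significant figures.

78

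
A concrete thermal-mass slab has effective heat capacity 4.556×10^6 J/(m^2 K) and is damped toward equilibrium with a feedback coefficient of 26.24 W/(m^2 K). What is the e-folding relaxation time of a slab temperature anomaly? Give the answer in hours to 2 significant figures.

Areal heat capacity C = 4.556×10^6 J/(m^2 K) (given).
Relaxation time τ = C / λ = 4.56×10^6 / 26.24 = 1.74×10^5 s.
In hours: 1.74×10^5 s / (3600 s/hour) = 48.2 hours.

48 hours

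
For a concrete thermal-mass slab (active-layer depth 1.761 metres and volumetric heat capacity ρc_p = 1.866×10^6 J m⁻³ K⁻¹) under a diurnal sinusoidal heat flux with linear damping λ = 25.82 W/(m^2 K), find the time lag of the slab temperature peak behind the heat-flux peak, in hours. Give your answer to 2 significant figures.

Areal heat capacity C = ρc_p × D = 1.866×10^6 × 1.761 = 3.29×10^6 J/(m^2 K).
ω = 2π / 86400 s = 7.27×10^-5 s⁻¹.
Phase lag φ = arctan(Cω/λ) = arctan(239/25.82) = 1.46 rad.
Time lag = φ / ω = 1.46 / 7.27×10^-5 = 20100 s = 5.59 hours.

5.6 hours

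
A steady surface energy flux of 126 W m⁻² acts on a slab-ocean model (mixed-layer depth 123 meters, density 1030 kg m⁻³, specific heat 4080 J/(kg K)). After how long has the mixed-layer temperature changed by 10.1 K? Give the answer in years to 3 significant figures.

Areal heat capacity C = ρ c_p D = 1030 × 4080 × 123 = 5.17×10^8 J m⁻² K⁻¹.
Time required: Δt = C ΔT / F = 5.17×10^8 × 10.1 / 126 = 4.14×10^7 s.
In years: 4.14×10^7 s / (3.156×10^7 s/year) = 1.31 years.

1.31 years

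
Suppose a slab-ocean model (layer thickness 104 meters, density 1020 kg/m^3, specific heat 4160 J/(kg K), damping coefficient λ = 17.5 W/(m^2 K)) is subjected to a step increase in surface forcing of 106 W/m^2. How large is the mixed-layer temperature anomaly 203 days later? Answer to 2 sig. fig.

Areal heat capacity C = ρ c_p D = 1020 × 4160 × 104 = 4.41×10^8 J m⁻² K⁻¹.
τ = C / λ = 4.41×10^8 / 17.5 = 2.52×10^7 s.
Equilibrium anomaly ΔT_eq = F / λ = 106 / 17.5 = 6.06 K.
t = 203 days = 1.75×10^7 s, so t/τ = 0.696.
ΔT(t) = ΔT_eq (1 − e^(−t/τ)) = 6.06 × (1 − e^−0.696) = 3.04 K.

3.0 K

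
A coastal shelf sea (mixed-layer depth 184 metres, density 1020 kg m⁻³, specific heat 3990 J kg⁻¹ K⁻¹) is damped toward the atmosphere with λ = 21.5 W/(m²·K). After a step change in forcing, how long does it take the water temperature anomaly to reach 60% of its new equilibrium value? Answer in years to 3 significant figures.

Areal heat capacity C = ρ c_p D = 1020 × 3990 × 184 = 7.49×10^8 J/(m²·K).
τ = C / λ = 7.49×10^8 / 21.5 = 3.48×10^7 s.
Fraction reached: 1 − e^(−t/τ) = 0.60 ⇒ t = −τ ln(1 − 0.60) = τ × 0.916.
t = 3.19×10^7 s = 1.01 years.

1.01 years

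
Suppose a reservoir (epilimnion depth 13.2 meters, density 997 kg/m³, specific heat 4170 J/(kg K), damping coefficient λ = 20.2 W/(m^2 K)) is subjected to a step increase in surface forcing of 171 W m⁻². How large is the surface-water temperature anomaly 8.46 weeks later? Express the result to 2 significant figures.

7.2 K

Areal heat capacity C = ρ c_p D = 997 × 4170 × 13.2 = 5.49×10^7 J/(m^2 K).
τ = C / λ = 5.49×10^7 / 20.2 = 2.72×10^6 s.
Equilibrium anomaly ΔT_eq = F / λ = 171 / 20.2 = 8.47 K.
t = 8.46 weeks = 5.12×10^6 s, so t/τ = 1.88.
ΔT(t) = ΔT_eq (1 − e^(−t/τ)) = 8.47 × (1 − e^−1.88) = 7.18 K.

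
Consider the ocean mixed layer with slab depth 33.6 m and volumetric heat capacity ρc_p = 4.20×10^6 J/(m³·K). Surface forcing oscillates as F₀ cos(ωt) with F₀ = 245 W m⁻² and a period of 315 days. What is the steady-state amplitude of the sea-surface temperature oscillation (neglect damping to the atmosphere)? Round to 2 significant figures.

Areal heat capacity C = ρc_p × D = 4.20×10^6 × 33.6 = 1.41×10^8 J m⁻² K⁻¹.
Angular frequency ω = 2π / T = 2π / 2.72×10^7 s = 2.31×10^-7 s⁻¹.
Cω = 1.41×10^8 × 2.31×10^-7 = 32.6 W/(m²·K).
Amplitude A = F₀ / (Cω) = 245 / 32.6 = 7.52 K.

7.5 K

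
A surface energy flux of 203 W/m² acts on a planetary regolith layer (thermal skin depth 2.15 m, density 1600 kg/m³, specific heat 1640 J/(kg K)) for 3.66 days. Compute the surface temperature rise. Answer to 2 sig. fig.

Areal heat capacity C = ρ c_p D = 1600 × 1640 × 2.15 = 5.64×10^6 J/(m²·K).
Net heat input Q = F Δt = 203 × (3.66 days × 86400 s/day) = 6.42×10^7 J/m².
ΔT = Q / C = 6.42×10^7 / 5.64×10^6 = 11.4 K.

11 K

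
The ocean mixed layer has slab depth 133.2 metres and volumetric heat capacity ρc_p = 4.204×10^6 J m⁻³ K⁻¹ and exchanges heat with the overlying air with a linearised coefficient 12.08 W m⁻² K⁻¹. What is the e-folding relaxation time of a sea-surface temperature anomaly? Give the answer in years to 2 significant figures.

1.5 years

Areal heat capacity C = ρc_p × D = 4.204×10^6 × 133.2 = 5.60×10^8 J m⁻² K⁻¹.
Relaxation time τ = C / λ = 5.60×10^8 / 12.08 = 4.64×10^7 s.
In years: 4.64×10^7 s / (3.156×10^7 s/year) = 1.47 years.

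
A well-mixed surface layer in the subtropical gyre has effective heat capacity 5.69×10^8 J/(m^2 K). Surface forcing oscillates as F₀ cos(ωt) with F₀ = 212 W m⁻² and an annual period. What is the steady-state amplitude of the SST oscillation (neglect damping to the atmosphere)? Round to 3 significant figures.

1.87 K

Areal heat capacity C = 5.69×10^8 J/(m^2 K) (given).
Angular frequency ω = 2π / T = 2π / 3.15×10^7 s = 1.99×10^-7 s⁻¹.
Cω = 5.69×10^8 × 1.99×10^-7 = 113 W/(m²·K).
Amplitude A = F₀ / (Cω) = 212 / 113 = 1.87 K.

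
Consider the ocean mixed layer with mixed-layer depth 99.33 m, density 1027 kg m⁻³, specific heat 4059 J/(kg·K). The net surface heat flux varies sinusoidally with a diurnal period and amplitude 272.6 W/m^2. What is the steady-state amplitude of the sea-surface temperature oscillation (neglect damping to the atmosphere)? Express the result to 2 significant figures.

Areal heat capacity C = ρ c_p D = 1027 × 4059 × 99.33 = 4.14×10^8 J/(m^2 K).
Angular frequency ω = 2π / T = 2π / 86400 s = 7.27×10^-5 s⁻¹.
Cω = 4.14×10^8 × 7.27×10^-5 = 30100 W/(m²·K).
Amplitude A = F₀ / (Cω) = 272.6 / 30100 = 0.00905 K.

0.0091 K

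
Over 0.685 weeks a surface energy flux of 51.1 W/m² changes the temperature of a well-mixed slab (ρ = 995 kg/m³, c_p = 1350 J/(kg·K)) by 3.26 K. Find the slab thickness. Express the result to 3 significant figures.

4.83 m

Heat input Q = F Δt = 51.1 × 4.14×10^5 s = 2.12×10^7 J/m².
Required areal heat capacity C = Q / ΔT = 6.49×10^6 J/(m²·K).
Depth D = C / (ρ c_p) = 6.49×10^6 / (995 × 1350) = 4.83 m.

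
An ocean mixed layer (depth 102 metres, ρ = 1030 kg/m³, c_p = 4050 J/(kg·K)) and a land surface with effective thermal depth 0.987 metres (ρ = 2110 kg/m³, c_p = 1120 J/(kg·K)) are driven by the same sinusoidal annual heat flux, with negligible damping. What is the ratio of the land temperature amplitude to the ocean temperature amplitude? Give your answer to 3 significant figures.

182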